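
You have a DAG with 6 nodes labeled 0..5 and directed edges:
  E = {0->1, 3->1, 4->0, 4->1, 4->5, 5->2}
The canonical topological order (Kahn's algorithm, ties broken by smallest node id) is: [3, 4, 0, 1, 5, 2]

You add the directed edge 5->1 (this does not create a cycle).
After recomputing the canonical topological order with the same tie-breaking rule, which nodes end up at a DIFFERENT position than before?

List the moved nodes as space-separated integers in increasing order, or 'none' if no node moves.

Answer: 1 5

Derivation:
Old toposort: [3, 4, 0, 1, 5, 2]
Added edge 5->1
Recompute Kahn (smallest-id tiebreak):
  initial in-degrees: [1, 4, 1, 0, 0, 1]
  ready (indeg=0): [3, 4]
  pop 3: indeg[1]->3 | ready=[4] | order so far=[3]
  pop 4: indeg[0]->0; indeg[1]->2; indeg[5]->0 | ready=[0, 5] | order so far=[3, 4]
  pop 0: indeg[1]->1 | ready=[5] | order so far=[3, 4, 0]
  pop 5: indeg[1]->0; indeg[2]->0 | ready=[1, 2] | order so far=[3, 4, 0, 5]
  pop 1: no out-edges | ready=[2] | order so far=[3, 4, 0, 5, 1]
  pop 2: no out-edges | ready=[] | order so far=[3, 4, 0, 5, 1, 2]
New canonical toposort: [3, 4, 0, 5, 1, 2]
Compare positions:
  Node 0: index 2 -> 2 (same)
  Node 1: index 3 -> 4 (moved)
  Node 2: index 5 -> 5 (same)
  Node 3: index 0 -> 0 (same)
  Node 4: index 1 -> 1 (same)
  Node 5: index 4 -> 3 (moved)
Nodes that changed position: 1 5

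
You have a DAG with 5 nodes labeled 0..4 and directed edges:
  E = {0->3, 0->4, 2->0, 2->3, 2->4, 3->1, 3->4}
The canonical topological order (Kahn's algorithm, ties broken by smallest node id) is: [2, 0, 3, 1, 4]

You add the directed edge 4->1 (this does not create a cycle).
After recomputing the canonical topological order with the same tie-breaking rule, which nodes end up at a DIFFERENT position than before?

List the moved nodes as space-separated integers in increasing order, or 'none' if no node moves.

Answer: 1 4

Derivation:
Old toposort: [2, 0, 3, 1, 4]
Added edge 4->1
Recompute Kahn (smallest-id tiebreak):
  initial in-degrees: [1, 2, 0, 2, 3]
  ready (indeg=0): [2]
  pop 2: indeg[0]->0; indeg[3]->1; indeg[4]->2 | ready=[0] | order so far=[2]
  pop 0: indeg[3]->0; indeg[4]->1 | ready=[3] | order so far=[2, 0]
  pop 3: indeg[1]->1; indeg[4]->0 | ready=[4] | order so far=[2, 0, 3]
  pop 4: indeg[1]->0 | ready=[1] | order so far=[2, 0, 3, 4]
  pop 1: no out-edges | ready=[] | order so far=[2, 0, 3, 4, 1]
New canonical toposort: [2, 0, 3, 4, 1]
Compare positions:
  Node 0: index 1 -> 1 (same)
  Node 1: index 3 -> 4 (moved)
  Node 2: index 0 -> 0 (same)
  Node 3: index 2 -> 2 (same)
  Node 4: index 4 -> 3 (moved)
Nodes that changed position: 1 4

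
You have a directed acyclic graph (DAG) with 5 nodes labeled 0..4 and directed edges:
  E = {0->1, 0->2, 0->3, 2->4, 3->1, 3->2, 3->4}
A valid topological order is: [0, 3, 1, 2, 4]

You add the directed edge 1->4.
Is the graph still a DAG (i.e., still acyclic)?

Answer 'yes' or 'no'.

Answer: yes

Derivation:
Given toposort: [0, 3, 1, 2, 4]
Position of 1: index 2; position of 4: index 4
New edge 1->4: forward
Forward edge: respects the existing order. Still a DAG, same toposort still valid.
Still a DAG? yes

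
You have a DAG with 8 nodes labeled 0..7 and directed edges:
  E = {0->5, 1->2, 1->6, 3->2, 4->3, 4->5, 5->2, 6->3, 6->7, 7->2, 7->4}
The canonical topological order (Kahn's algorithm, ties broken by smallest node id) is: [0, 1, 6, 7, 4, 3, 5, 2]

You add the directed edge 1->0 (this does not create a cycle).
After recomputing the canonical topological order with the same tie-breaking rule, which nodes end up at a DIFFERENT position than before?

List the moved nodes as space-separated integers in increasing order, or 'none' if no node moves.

Old toposort: [0, 1, 6, 7, 4, 3, 5, 2]
Added edge 1->0
Recompute Kahn (smallest-id tiebreak):
  initial in-degrees: [1, 0, 4, 2, 1, 2, 1, 1]
  ready (indeg=0): [1]
  pop 1: indeg[0]->0; indeg[2]->3; indeg[6]->0 | ready=[0, 6] | order so far=[1]
  pop 0: indeg[5]->1 | ready=[6] | order so far=[1, 0]
  pop 6: indeg[3]->1; indeg[7]->0 | ready=[7] | order so far=[1, 0, 6]
  pop 7: indeg[2]->2; indeg[4]->0 | ready=[4] | order so far=[1, 0, 6, 7]
  pop 4: indeg[3]->0; indeg[5]->0 | ready=[3, 5] | order so far=[1, 0, 6, 7, 4]
  pop 3: indeg[2]->1 | ready=[5] | order so far=[1, 0, 6, 7, 4, 3]
  pop 5: indeg[2]->0 | ready=[2] | order so far=[1, 0, 6, 7, 4, 3, 5]
  pop 2: no out-edges | ready=[] | order so far=[1, 0, 6, 7, 4, 3, 5, 2]
New canonical toposort: [1, 0, 6, 7, 4, 3, 5, 2]
Compare positions:
  Node 0: index 0 -> 1 (moved)
  Node 1: index 1 -> 0 (moved)
  Node 2: index 7 -> 7 (same)
  Node 3: index 5 -> 5 (same)
  Node 4: index 4 -> 4 (same)
  Node 5: index 6 -> 6 (same)
  Node 6: index 2 -> 2 (same)
  Node 7: index 3 -> 3 (same)
Nodes that changed position: 0 1

Answer: 0 1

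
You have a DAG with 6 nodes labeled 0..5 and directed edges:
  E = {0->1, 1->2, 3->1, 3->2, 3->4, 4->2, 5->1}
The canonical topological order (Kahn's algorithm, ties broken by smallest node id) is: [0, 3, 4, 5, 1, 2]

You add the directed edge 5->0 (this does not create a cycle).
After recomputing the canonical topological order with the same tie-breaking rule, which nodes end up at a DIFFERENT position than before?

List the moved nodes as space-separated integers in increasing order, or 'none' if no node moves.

Old toposort: [0, 3, 4, 5, 1, 2]
Added edge 5->0
Recompute Kahn (smallest-id tiebreak):
  initial in-degrees: [1, 3, 3, 0, 1, 0]
  ready (indeg=0): [3, 5]
  pop 3: indeg[1]->2; indeg[2]->2; indeg[4]->0 | ready=[4, 5] | order so far=[3]
  pop 4: indeg[2]->1 | ready=[5] | order so far=[3, 4]
  pop 5: indeg[0]->0; indeg[1]->1 | ready=[0] | order so far=[3, 4, 5]
  pop 0: indeg[1]->0 | ready=[1] | order so far=[3, 4, 5, 0]
  pop 1: indeg[2]->0 | ready=[2] | order so far=[3, 4, 5, 0, 1]
  pop 2: no out-edges | ready=[] | order so far=[3, 4, 5, 0, 1, 2]
New canonical toposort: [3, 4, 5, 0, 1, 2]
Compare positions:
  Node 0: index 0 -> 3 (moved)
  Node 1: index 4 -> 4 (same)
  Node 2: index 5 -> 5 (same)
  Node 3: index 1 -> 0 (moved)
  Node 4: index 2 -> 1 (moved)
  Node 5: index 3 -> 2 (moved)
Nodes that changed position: 0 3 4 5

Answer: 0 3 4 5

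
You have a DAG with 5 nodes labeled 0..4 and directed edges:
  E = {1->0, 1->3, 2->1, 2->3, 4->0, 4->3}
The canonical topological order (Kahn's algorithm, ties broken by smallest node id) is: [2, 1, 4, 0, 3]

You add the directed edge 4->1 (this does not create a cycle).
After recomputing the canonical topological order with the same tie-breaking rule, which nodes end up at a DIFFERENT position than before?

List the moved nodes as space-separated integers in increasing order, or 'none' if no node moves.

Old toposort: [2, 1, 4, 0, 3]
Added edge 4->1
Recompute Kahn (smallest-id tiebreak):
  initial in-degrees: [2, 2, 0, 3, 0]
  ready (indeg=0): [2, 4]
  pop 2: indeg[1]->1; indeg[3]->2 | ready=[4] | order so far=[2]
  pop 4: indeg[0]->1; indeg[1]->0; indeg[3]->1 | ready=[1] | order so far=[2, 4]
  pop 1: indeg[0]->0; indeg[3]->0 | ready=[0, 3] | order so far=[2, 4, 1]
  pop 0: no out-edges | ready=[3] | order so far=[2, 4, 1, 0]
  pop 3: no out-edges | ready=[] | order so far=[2, 4, 1, 0, 3]
New canonical toposort: [2, 4, 1, 0, 3]
Compare positions:
  Node 0: index 3 -> 3 (same)
  Node 1: index 1 -> 2 (moved)
  Node 2: index 0 -> 0 (same)
  Node 3: index 4 -> 4 (same)
  Node 4: index 2 -> 1 (moved)
Nodes that changed position: 1 4

Answer: 1 4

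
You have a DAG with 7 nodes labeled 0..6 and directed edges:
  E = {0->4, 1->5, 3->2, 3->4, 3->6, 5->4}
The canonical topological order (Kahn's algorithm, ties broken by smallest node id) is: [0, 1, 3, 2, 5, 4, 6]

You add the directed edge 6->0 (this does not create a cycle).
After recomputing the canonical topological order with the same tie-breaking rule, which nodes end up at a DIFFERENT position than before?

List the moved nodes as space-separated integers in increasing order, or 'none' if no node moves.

Old toposort: [0, 1, 3, 2, 5, 4, 6]
Added edge 6->0
Recompute Kahn (smallest-id tiebreak):
  initial in-degrees: [1, 0, 1, 0, 3, 1, 1]
  ready (indeg=0): [1, 3]
  pop 1: indeg[5]->0 | ready=[3, 5] | order so far=[1]
  pop 3: indeg[2]->0; indeg[4]->2; indeg[6]->0 | ready=[2, 5, 6] | order so far=[1, 3]
  pop 2: no out-edges | ready=[5, 6] | order so far=[1, 3, 2]
  pop 5: indeg[4]->1 | ready=[6] | order so far=[1, 3, 2, 5]
  pop 6: indeg[0]->0 | ready=[0] | order so far=[1, 3, 2, 5, 6]
  pop 0: indeg[4]->0 | ready=[4] | order so far=[1, 3, 2, 5, 6, 0]
  pop 4: no out-edges | ready=[] | order so far=[1, 3, 2, 5, 6, 0, 4]
New canonical toposort: [1, 3, 2, 5, 6, 0, 4]
Compare positions:
  Node 0: index 0 -> 5 (moved)
  Node 1: index 1 -> 0 (moved)
  Node 2: index 3 -> 2 (moved)
  Node 3: index 2 -> 1 (moved)
  Node 4: index 5 -> 6 (moved)
  Node 5: index 4 -> 3 (moved)
  Node 6: index 6 -> 4 (moved)
Nodes that changed position: 0 1 2 3 4 5 6

Answer: 0 1 2 3 4 5 6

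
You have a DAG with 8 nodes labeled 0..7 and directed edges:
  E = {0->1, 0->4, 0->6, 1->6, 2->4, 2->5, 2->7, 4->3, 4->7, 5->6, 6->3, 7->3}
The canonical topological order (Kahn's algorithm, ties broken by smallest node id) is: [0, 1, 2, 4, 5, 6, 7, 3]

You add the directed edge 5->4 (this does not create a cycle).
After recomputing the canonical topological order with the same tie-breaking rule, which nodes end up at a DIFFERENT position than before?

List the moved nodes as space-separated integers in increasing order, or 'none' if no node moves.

Answer: 4 5

Derivation:
Old toposort: [0, 1, 2, 4, 5, 6, 7, 3]
Added edge 5->4
Recompute Kahn (smallest-id tiebreak):
  initial in-degrees: [0, 1, 0, 3, 3, 1, 3, 2]
  ready (indeg=0): [0, 2]
  pop 0: indeg[1]->0; indeg[4]->2; indeg[6]->2 | ready=[1, 2] | order so far=[0]
  pop 1: indeg[6]->1 | ready=[2] | order so far=[0, 1]
  pop 2: indeg[4]->1; indeg[5]->0; indeg[7]->1 | ready=[5] | order so far=[0, 1, 2]
  pop 5: indeg[4]->0; indeg[6]->0 | ready=[4, 6] | order so far=[0, 1, 2, 5]
  pop 4: indeg[3]->2; indeg[7]->0 | ready=[6, 7] | order so far=[0, 1, 2, 5, 4]
  pop 6: indeg[3]->1 | ready=[7] | order so far=[0, 1, 2, 5, 4, 6]
  pop 7: indeg[3]->0 | ready=[3] | order so far=[0, 1, 2, 5, 4, 6, 7]
  pop 3: no out-edges | ready=[] | order so far=[0, 1, 2, 5, 4, 6, 7, 3]
New canonical toposort: [0, 1, 2, 5, 4, 6, 7, 3]
Compare positions:
  Node 0: index 0 -> 0 (same)
  Node 1: index 1 -> 1 (same)
  Node 2: index 2 -> 2 (same)
  Node 3: index 7 -> 7 (same)
  Node 4: index 3 -> 4 (moved)
  Node 5: index 4 -> 3 (moved)
  Node 6: index 5 -> 5 (same)
  Node 7: index 6 -> 6 (same)
Nodes that changed position: 4 5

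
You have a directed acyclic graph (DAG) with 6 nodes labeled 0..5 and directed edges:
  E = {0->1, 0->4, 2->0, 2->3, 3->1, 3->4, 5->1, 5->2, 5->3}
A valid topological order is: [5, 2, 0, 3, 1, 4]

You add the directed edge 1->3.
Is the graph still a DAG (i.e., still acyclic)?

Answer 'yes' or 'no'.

Answer: no

Derivation:
Given toposort: [5, 2, 0, 3, 1, 4]
Position of 1: index 4; position of 3: index 3
New edge 1->3: backward (u after v in old order)
Backward edge: old toposort is now invalid. Check if this creates a cycle.
Does 3 already reach 1? Reachable from 3: [1, 3, 4]. YES -> cycle!
Still a DAG? no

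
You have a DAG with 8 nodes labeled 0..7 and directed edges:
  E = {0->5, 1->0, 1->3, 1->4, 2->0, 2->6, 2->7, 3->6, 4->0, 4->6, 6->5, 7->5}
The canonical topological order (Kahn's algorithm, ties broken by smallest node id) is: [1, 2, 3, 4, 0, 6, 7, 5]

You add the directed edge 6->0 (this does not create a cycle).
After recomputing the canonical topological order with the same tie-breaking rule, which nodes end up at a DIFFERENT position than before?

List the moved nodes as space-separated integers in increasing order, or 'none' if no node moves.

Old toposort: [1, 2, 3, 4, 0, 6, 7, 5]
Added edge 6->0
Recompute Kahn (smallest-id tiebreak):
  initial in-degrees: [4, 0, 0, 1, 1, 3, 3, 1]
  ready (indeg=0): [1, 2]
  pop 1: indeg[0]->3; indeg[3]->0; indeg[4]->0 | ready=[2, 3, 4] | order so far=[1]
  pop 2: indeg[0]->2; indeg[6]->2; indeg[7]->0 | ready=[3, 4, 7] | order so far=[1, 2]
  pop 3: indeg[6]->1 | ready=[4, 7] | order so far=[1, 2, 3]
  pop 4: indeg[0]->1; indeg[6]->0 | ready=[6, 7] | order so far=[1, 2, 3, 4]
  pop 6: indeg[0]->0; indeg[5]->2 | ready=[0, 7] | order so far=[1, 2, 3, 4, 6]
  pop 0: indeg[5]->1 | ready=[7] | order so far=[1, 2, 3, 4, 6, 0]
  pop 7: indeg[5]->0 | ready=[5] | order so far=[1, 2, 3, 4, 6, 0, 7]
  pop 5: no out-edges | ready=[] | order so far=[1, 2, 3, 4, 6, 0, 7, 5]
New canonical toposort: [1, 2, 3, 4, 6, 0, 7, 5]
Compare positions:
  Node 0: index 4 -> 5 (moved)
  Node 1: index 0 -> 0 (same)
  Node 2: index 1 -> 1 (same)
  Node 3: index 2 -> 2 (same)
  Node 4: index 3 -> 3 (same)
  Node 5: index 7 -> 7 (same)
  Node 6: index 5 -> 4 (moved)
  Node 7: index 6 -> 6 (same)
Nodes that changed position: 0 6

Answer: 0 6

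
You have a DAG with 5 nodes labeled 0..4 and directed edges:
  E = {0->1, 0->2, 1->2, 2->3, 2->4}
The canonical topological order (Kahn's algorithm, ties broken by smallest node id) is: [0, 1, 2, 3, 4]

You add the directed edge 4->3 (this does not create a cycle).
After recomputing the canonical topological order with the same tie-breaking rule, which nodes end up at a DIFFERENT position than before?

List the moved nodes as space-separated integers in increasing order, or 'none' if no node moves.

Answer: 3 4

Derivation:
Old toposort: [0, 1, 2, 3, 4]
Added edge 4->3
Recompute Kahn (smallest-id tiebreak):
  initial in-degrees: [0, 1, 2, 2, 1]
  ready (indeg=0): [0]
  pop 0: indeg[1]->0; indeg[2]->1 | ready=[1] | order so far=[0]
  pop 1: indeg[2]->0 | ready=[2] | order so far=[0, 1]
  pop 2: indeg[3]->1; indeg[4]->0 | ready=[4] | order so far=[0, 1, 2]
  pop 4: indeg[3]->0 | ready=[3] | order so far=[0, 1, 2, 4]
  pop 3: no out-edges | ready=[] | order so far=[0, 1, 2, 4, 3]
New canonical toposort: [0, 1, 2, 4, 3]
Compare positions:
  Node 0: index 0 -> 0 (same)
  Node 1: index 1 -> 1 (same)
  Node 2: index 2 -> 2 (same)
  Node 3: index 3 -> 4 (moved)
  Node 4: index 4 -> 3 (moved)
Nodes that changed position: 3 4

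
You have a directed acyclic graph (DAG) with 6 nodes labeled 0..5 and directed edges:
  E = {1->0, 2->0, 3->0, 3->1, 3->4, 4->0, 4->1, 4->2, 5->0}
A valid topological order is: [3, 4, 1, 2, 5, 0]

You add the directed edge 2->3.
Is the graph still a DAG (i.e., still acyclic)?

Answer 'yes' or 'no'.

Answer: no

Derivation:
Given toposort: [3, 4, 1, 2, 5, 0]
Position of 2: index 3; position of 3: index 0
New edge 2->3: backward (u after v in old order)
Backward edge: old toposort is now invalid. Check if this creates a cycle.
Does 3 already reach 2? Reachable from 3: [0, 1, 2, 3, 4]. YES -> cycle!
Still a DAG? no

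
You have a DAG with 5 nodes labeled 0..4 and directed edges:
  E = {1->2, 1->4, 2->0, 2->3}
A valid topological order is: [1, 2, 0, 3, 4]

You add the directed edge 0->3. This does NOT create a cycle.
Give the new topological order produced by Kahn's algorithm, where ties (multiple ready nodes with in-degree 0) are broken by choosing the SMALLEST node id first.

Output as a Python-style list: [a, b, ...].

Old toposort: [1, 2, 0, 3, 4]
Added edge: 0->3
Position of 0 (2) < position of 3 (3). Old order still valid.
Run Kahn's algorithm (break ties by smallest node id):
  initial in-degrees: [1, 0, 1, 2, 1]
  ready (indeg=0): [1]
  pop 1: indeg[2]->0; indeg[4]->0 | ready=[2, 4] | order so far=[1]
  pop 2: indeg[0]->0; indeg[3]->1 | ready=[0, 4] | order so far=[1, 2]
  pop 0: indeg[3]->0 | ready=[3, 4] | order so far=[1, 2, 0]
  pop 3: no out-edges | ready=[4] | order so far=[1, 2, 0, 3]
  pop 4: no out-edges | ready=[] | order so far=[1, 2, 0, 3, 4]
  Result: [1, 2, 0, 3, 4]

Answer: [1, 2, 0, 3, 4]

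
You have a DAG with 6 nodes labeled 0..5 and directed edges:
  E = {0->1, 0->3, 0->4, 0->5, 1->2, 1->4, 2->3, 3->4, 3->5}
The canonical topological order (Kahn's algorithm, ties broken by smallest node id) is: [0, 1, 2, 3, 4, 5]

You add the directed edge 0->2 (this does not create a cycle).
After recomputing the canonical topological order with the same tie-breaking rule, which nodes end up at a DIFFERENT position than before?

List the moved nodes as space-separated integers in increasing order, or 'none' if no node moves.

Old toposort: [0, 1, 2, 3, 4, 5]
Added edge 0->2
Recompute Kahn (smallest-id tiebreak):
  initial in-degrees: [0, 1, 2, 2, 3, 2]
  ready (indeg=0): [0]
  pop 0: indeg[1]->0; indeg[2]->1; indeg[3]->1; indeg[4]->2; indeg[5]->1 | ready=[1] | order so far=[0]
  pop 1: indeg[2]->0; indeg[4]->1 | ready=[2] | order so far=[0, 1]
  pop 2: indeg[3]->0 | ready=[3] | order so far=[0, 1, 2]
  pop 3: indeg[4]->0; indeg[5]->0 | ready=[4, 5] | order so far=[0, 1, 2, 3]
  pop 4: no out-edges | ready=[5] | order so far=[0, 1, 2, 3, 4]
  pop 5: no out-edges | ready=[] | order so far=[0, 1, 2, 3, 4, 5]
New canonical toposort: [0, 1, 2, 3, 4, 5]
Compare positions:
  Node 0: index 0 -> 0 (same)
  Node 1: index 1 -> 1 (same)
  Node 2: index 2 -> 2 (same)
  Node 3: index 3 -> 3 (same)
  Node 4: index 4 -> 4 (same)
  Node 5: index 5 -> 5 (same)
Nodes that changed position: none

Answer: none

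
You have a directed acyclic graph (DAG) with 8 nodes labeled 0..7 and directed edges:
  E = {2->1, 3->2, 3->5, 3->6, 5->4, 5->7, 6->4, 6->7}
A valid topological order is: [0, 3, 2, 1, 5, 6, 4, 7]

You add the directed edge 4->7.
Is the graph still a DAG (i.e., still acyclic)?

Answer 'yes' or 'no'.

Answer: yes

Derivation:
Given toposort: [0, 3, 2, 1, 5, 6, 4, 7]
Position of 4: index 6; position of 7: index 7
New edge 4->7: forward
Forward edge: respects the existing order. Still a DAG, same toposort still valid.
Still a DAG? yes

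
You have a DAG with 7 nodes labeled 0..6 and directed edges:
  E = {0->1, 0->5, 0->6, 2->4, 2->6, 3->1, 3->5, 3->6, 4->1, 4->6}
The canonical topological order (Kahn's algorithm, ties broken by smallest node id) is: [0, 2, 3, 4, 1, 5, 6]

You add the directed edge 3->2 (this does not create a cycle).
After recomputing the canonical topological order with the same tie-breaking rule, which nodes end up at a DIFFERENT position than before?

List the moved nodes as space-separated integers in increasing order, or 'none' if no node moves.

Old toposort: [0, 2, 3, 4, 1, 5, 6]
Added edge 3->2
Recompute Kahn (smallest-id tiebreak):
  initial in-degrees: [0, 3, 1, 0, 1, 2, 4]
  ready (indeg=0): [0, 3]
  pop 0: indeg[1]->2; indeg[5]->1; indeg[6]->3 | ready=[3] | order so far=[0]
  pop 3: indeg[1]->1; indeg[2]->0; indeg[5]->0; indeg[6]->2 | ready=[2, 5] | order so far=[0, 3]
  pop 2: indeg[4]->0; indeg[6]->1 | ready=[4, 5] | order so far=[0, 3, 2]
  pop 4: indeg[1]->0; indeg[6]->0 | ready=[1, 5, 6] | order so far=[0, 3, 2, 4]
  pop 1: no out-edges | ready=[5, 6] | order so far=[0, 3, 2, 4, 1]
  pop 5: no out-edges | ready=[6] | order so far=[0, 3, 2, 4, 1, 5]
  pop 6: no out-edges | ready=[] | order so far=[0, 3, 2, 4, 1, 5, 6]
New canonical toposort: [0, 3, 2, 4, 1, 5, 6]
Compare positions:
  Node 0: index 0 -> 0 (same)
  Node 1: index 4 -> 4 (same)
  Node 2: index 1 -> 2 (moved)
  Node 3: index 2 -> 1 (moved)
  Node 4: index 3 -> 3 (same)
  Node 5: index 5 -> 5 (same)
  Node 6: index 6 -> 6 (same)
Nodes that changed position: 2 3

Answer: 2 3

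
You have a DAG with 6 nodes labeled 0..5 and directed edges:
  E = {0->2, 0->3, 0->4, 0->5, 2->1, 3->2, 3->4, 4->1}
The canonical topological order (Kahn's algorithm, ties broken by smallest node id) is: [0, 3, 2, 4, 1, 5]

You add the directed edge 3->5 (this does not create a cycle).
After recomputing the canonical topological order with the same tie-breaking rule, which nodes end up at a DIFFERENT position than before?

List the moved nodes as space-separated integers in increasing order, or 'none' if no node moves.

Answer: none

Derivation:
Old toposort: [0, 3, 2, 4, 1, 5]
Added edge 3->5
Recompute Kahn (smallest-id tiebreak):
  initial in-degrees: [0, 2, 2, 1, 2, 2]
  ready (indeg=0): [0]
  pop 0: indeg[2]->1; indeg[3]->0; indeg[4]->1; indeg[5]->1 | ready=[3] | order so far=[0]
  pop 3: indeg[2]->0; indeg[4]->0; indeg[5]->0 | ready=[2, 4, 5] | order so far=[0, 3]
  pop 2: indeg[1]->1 | ready=[4, 5] | order so far=[0, 3, 2]
  pop 4: indeg[1]->0 | ready=[1, 5] | order so far=[0, 3, 2, 4]
  pop 1: no out-edges | ready=[5] | order so far=[0, 3, 2, 4, 1]
  pop 5: no out-edges | ready=[] | order so far=[0, 3, 2, 4, 1, 5]
New canonical toposort: [0, 3, 2, 4, 1, 5]
Compare positions:
  Node 0: index 0 -> 0 (same)
  Node 1: index 4 -> 4 (same)
  Node 2: index 2 -> 2 (same)
  Node 3: index 1 -> 1 (same)
  Node 4: index 3 -> 3 (same)
  Node 5: index 5 -> 5 (same)
Nodes that changed position: none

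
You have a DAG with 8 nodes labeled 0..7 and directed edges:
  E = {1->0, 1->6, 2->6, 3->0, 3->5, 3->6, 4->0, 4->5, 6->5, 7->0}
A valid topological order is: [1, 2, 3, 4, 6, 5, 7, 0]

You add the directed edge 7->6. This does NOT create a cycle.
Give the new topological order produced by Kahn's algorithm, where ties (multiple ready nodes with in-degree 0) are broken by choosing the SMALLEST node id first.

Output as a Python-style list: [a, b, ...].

Old toposort: [1, 2, 3, 4, 6, 5, 7, 0]
Added edge: 7->6
Position of 7 (6) > position of 6 (4). Must reorder: 7 must now come before 6.
Run Kahn's algorithm (break ties by smallest node id):
  initial in-degrees: [4, 0, 0, 0, 0, 3, 4, 0]
  ready (indeg=0): [1, 2, 3, 4, 7]
  pop 1: indeg[0]->3; indeg[6]->3 | ready=[2, 3, 4, 7] | order so far=[1]
  pop 2: indeg[6]->2 | ready=[3, 4, 7] | order so far=[1, 2]
  pop 3: indeg[0]->2; indeg[5]->2; indeg[6]->1 | ready=[4, 7] | order so far=[1, 2, 3]
  pop 4: indeg[0]->1; indeg[5]->1 | ready=[7] | order so far=[1, 2, 3, 4]
  pop 7: indeg[0]->0; indeg[6]->0 | ready=[0, 6] | order so far=[1, 2, 3, 4, 7]
  pop 0: no out-edges | ready=[6] | order so far=[1, 2, 3, 4, 7, 0]
  pop 6: indeg[5]->0 | ready=[5] | order so far=[1, 2, 3, 4, 7, 0, 6]
  pop 5: no out-edges | ready=[] | order so far=[1, 2, 3, 4, 7, 0, 6, 5]
  Result: [1, 2, 3, 4, 7, 0, 6, 5]

Answer: [1, 2, 3, 4, 7, 0, 6, 5]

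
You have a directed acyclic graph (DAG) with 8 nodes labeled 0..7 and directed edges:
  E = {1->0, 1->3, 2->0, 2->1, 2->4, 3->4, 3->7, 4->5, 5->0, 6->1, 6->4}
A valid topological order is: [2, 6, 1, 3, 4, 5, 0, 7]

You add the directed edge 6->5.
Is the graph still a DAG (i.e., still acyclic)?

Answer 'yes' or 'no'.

Answer: yes

Derivation:
Given toposort: [2, 6, 1, 3, 4, 5, 0, 7]
Position of 6: index 1; position of 5: index 5
New edge 6->5: forward
Forward edge: respects the existing order. Still a DAG, same toposort still valid.
Still a DAG? yes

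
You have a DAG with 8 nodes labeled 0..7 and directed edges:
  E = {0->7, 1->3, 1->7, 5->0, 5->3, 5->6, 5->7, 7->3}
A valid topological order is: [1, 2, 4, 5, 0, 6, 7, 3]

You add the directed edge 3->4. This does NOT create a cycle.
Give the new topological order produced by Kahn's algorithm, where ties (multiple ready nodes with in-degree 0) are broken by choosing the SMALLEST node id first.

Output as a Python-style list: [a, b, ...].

Answer: [1, 2, 5, 0, 6, 7, 3, 4]

Derivation:
Old toposort: [1, 2, 4, 5, 0, 6, 7, 3]
Added edge: 3->4
Position of 3 (7) > position of 4 (2). Must reorder: 3 must now come before 4.
Run Kahn's algorithm (break ties by smallest node id):
  initial in-degrees: [1, 0, 0, 3, 1, 0, 1, 3]
  ready (indeg=0): [1, 2, 5]
  pop 1: indeg[3]->2; indeg[7]->2 | ready=[2, 5] | order so far=[1]
  pop 2: no out-edges | ready=[5] | order so far=[1, 2]
  pop 5: indeg[0]->0; indeg[3]->1; indeg[6]->0; indeg[7]->1 | ready=[0, 6] | order so far=[1, 2, 5]
  pop 0: indeg[7]->0 | ready=[6, 7] | order so far=[1, 2, 5, 0]
  pop 6: no out-edges | ready=[7] | order so far=[1, 2, 5, 0, 6]
  pop 7: indeg[3]->0 | ready=[3] | order so far=[1, 2, 5, 0, 6, 7]
  pop 3: indeg[4]->0 | ready=[4] | order so far=[1, 2, 5, 0, 6, 7, 3]
  pop 4: no out-edges | ready=[] | order so far=[1, 2, 5, 0, 6, 7, 3, 4]
  Result: [1, 2, 5, 0, 6, 7, 3, 4]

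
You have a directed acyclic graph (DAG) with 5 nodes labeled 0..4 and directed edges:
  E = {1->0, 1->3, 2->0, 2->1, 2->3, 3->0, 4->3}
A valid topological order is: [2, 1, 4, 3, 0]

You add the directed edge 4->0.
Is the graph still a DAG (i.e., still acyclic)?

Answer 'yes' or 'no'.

Given toposort: [2, 1, 4, 3, 0]
Position of 4: index 2; position of 0: index 4
New edge 4->0: forward
Forward edge: respects the existing order. Still a DAG, same toposort still valid.
Still a DAG? yes

Answer: yes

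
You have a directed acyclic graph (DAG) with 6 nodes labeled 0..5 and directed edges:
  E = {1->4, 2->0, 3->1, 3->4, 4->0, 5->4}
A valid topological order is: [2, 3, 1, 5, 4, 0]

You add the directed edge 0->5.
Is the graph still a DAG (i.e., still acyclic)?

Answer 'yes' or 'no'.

Answer: no

Derivation:
Given toposort: [2, 3, 1, 5, 4, 0]
Position of 0: index 5; position of 5: index 3
New edge 0->5: backward (u after v in old order)
Backward edge: old toposort is now invalid. Check if this creates a cycle.
Does 5 already reach 0? Reachable from 5: [0, 4, 5]. YES -> cycle!
Still a DAG? no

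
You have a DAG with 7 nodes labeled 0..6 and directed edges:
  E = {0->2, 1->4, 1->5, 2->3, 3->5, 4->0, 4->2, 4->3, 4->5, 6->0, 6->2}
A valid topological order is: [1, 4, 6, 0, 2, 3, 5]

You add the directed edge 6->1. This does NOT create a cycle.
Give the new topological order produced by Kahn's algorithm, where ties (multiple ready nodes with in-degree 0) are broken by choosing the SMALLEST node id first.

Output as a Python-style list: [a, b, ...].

Answer: [6, 1, 4, 0, 2, 3, 5]

Derivation:
Old toposort: [1, 4, 6, 0, 2, 3, 5]
Added edge: 6->1
Position of 6 (2) > position of 1 (0). Must reorder: 6 must now come before 1.
Run Kahn's algorithm (break ties by smallest node id):
  initial in-degrees: [2, 1, 3, 2, 1, 3, 0]
  ready (indeg=0): [6]
  pop 6: indeg[0]->1; indeg[1]->0; indeg[2]->2 | ready=[1] | order so far=[6]
  pop 1: indeg[4]->0; indeg[5]->2 | ready=[4] | order so far=[6, 1]
  pop 4: indeg[0]->0; indeg[2]->1; indeg[3]->1; indeg[5]->1 | ready=[0] | order so far=[6, 1, 4]
  pop 0: indeg[2]->0 | ready=[2] | order so far=[6, 1, 4, 0]
  pop 2: indeg[3]->0 | ready=[3] | order so far=[6, 1, 4, 0, 2]
  pop 3: indeg[5]->0 | ready=[5] | order so far=[6, 1, 4, 0, 2, 3]
  pop 5: no out-edges | ready=[] | order so far=[6, 1, 4, 0, 2, 3, 5]
  Result: [6, 1, 4, 0, 2, 3, 5]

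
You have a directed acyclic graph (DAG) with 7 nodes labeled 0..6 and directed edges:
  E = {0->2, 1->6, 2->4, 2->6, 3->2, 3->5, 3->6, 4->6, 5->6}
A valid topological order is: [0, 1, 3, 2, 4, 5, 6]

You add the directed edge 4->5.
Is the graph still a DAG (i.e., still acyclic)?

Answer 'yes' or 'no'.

Given toposort: [0, 1, 3, 2, 4, 5, 6]
Position of 4: index 4; position of 5: index 5
New edge 4->5: forward
Forward edge: respects the existing order. Still a DAG, same toposort still valid.
Still a DAG? yes

Answer: yes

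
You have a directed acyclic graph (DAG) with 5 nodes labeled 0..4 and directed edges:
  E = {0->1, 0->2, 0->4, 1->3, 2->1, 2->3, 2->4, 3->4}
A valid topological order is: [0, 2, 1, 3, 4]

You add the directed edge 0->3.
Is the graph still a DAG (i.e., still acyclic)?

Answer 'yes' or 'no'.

Given toposort: [0, 2, 1, 3, 4]
Position of 0: index 0; position of 3: index 3
New edge 0->3: forward
Forward edge: respects the existing order. Still a DAG, same toposort still valid.
Still a DAG? yes

Answer: yes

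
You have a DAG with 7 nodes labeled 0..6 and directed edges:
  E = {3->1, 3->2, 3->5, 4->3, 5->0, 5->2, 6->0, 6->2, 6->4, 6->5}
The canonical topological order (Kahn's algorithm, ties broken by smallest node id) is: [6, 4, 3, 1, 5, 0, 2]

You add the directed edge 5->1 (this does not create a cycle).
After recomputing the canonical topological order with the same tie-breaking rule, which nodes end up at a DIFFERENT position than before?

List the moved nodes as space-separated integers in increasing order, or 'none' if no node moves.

Answer: 0 1 5

Derivation:
Old toposort: [6, 4, 3, 1, 5, 0, 2]
Added edge 5->1
Recompute Kahn (smallest-id tiebreak):
  initial in-degrees: [2, 2, 3, 1, 1, 2, 0]
  ready (indeg=0): [6]
  pop 6: indeg[0]->1; indeg[2]->2; indeg[4]->0; indeg[5]->1 | ready=[4] | order so far=[6]
  pop 4: indeg[3]->0 | ready=[3] | order so far=[6, 4]
  pop 3: indeg[1]->1; indeg[2]->1; indeg[5]->0 | ready=[5] | order so far=[6, 4, 3]
  pop 5: indeg[0]->0; indeg[1]->0; indeg[2]->0 | ready=[0, 1, 2] | order so far=[6, 4, 3, 5]
  pop 0: no out-edges | ready=[1, 2] | order so far=[6, 4, 3, 5, 0]
  pop 1: no out-edges | ready=[2] | order so far=[6, 4, 3, 5, 0, 1]
  pop 2: no out-edges | ready=[] | order so far=[6, 4, 3, 5, 0, 1, 2]
New canonical toposort: [6, 4, 3, 5, 0, 1, 2]
Compare positions:
  Node 0: index 5 -> 4 (moved)
  Node 1: index 3 -> 5 (moved)
  Node 2: index 6 -> 6 (same)
  Node 3: index 2 -> 2 (same)
  Node 4: index 1 -> 1 (same)
  Node 5: index 4 -> 3 (moved)
  Node 6: index 0 -> 0 (same)
Nodes that changed position: 0 1 5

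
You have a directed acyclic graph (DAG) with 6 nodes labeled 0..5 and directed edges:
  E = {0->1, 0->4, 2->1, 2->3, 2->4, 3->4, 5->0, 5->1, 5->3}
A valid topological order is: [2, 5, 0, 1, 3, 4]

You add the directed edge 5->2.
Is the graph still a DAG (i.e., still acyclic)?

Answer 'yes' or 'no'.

Answer: yes

Derivation:
Given toposort: [2, 5, 0, 1, 3, 4]
Position of 5: index 1; position of 2: index 0
New edge 5->2: backward (u after v in old order)
Backward edge: old toposort is now invalid. Check if this creates a cycle.
Does 2 already reach 5? Reachable from 2: [1, 2, 3, 4]. NO -> still a DAG (reorder needed).
Still a DAG? yes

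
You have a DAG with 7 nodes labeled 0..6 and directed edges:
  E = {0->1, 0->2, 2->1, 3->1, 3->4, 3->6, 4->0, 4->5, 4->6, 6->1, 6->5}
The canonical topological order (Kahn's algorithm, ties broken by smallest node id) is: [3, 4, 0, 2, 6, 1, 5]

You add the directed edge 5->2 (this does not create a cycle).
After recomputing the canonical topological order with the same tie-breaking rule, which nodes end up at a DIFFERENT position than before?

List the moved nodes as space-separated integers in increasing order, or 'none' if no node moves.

Answer: 1 2 5 6

Derivation:
Old toposort: [3, 4, 0, 2, 6, 1, 5]
Added edge 5->2
Recompute Kahn (smallest-id tiebreak):
  initial in-degrees: [1, 4, 2, 0, 1, 2, 2]
  ready (indeg=0): [3]
  pop 3: indeg[1]->3; indeg[4]->0; indeg[6]->1 | ready=[4] | order so far=[3]
  pop 4: indeg[0]->0; indeg[5]->1; indeg[6]->0 | ready=[0, 6] | order so far=[3, 4]
  pop 0: indeg[1]->2; indeg[2]->1 | ready=[6] | order so far=[3, 4, 0]
  pop 6: indeg[1]->1; indeg[5]->0 | ready=[5] | order so far=[3, 4, 0, 6]
  pop 5: indeg[2]->0 | ready=[2] | order so far=[3, 4, 0, 6, 5]
  pop 2: indeg[1]->0 | ready=[1] | order so far=[3, 4, 0, 6, 5, 2]
  pop 1: no out-edges | ready=[] | order so far=[3, 4, 0, 6, 5, 2, 1]
New canonical toposort: [3, 4, 0, 6, 5, 2, 1]
Compare positions:
  Node 0: index 2 -> 2 (same)
  Node 1: index 5 -> 6 (moved)
  Node 2: index 3 -> 5 (moved)
  Node 3: index 0 -> 0 (same)
  Node 4: index 1 -> 1 (same)
  Node 5: index 6 -> 4 (moved)
  Node 6: index 4 -> 3 (moved)
Nodes that changed position: 1 2 5 6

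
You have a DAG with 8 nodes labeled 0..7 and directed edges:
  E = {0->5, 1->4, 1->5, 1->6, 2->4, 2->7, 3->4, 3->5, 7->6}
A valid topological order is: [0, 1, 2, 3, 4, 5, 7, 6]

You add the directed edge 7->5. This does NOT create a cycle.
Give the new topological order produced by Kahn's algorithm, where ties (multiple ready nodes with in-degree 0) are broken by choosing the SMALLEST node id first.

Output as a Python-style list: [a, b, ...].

Old toposort: [0, 1, 2, 3, 4, 5, 7, 6]
Added edge: 7->5
Position of 7 (6) > position of 5 (5). Must reorder: 7 must now come before 5.
Run Kahn's algorithm (break ties by smallest node id):
  initial in-degrees: [0, 0, 0, 0, 3, 4, 2, 1]
  ready (indeg=0): [0, 1, 2, 3]
  pop 0: indeg[5]->3 | ready=[1, 2, 3] | order so far=[0]
  pop 1: indeg[4]->2; indeg[5]->2; indeg[6]->1 | ready=[2, 3] | order so far=[0, 1]
  pop 2: indeg[4]->1; indeg[7]->0 | ready=[3, 7] | order so far=[0, 1, 2]
  pop 3: indeg[4]->0; indeg[5]->1 | ready=[4, 7] | order so far=[0, 1, 2, 3]
  pop 4: no out-edges | ready=[7] | order so far=[0, 1, 2, 3, 4]
  pop 7: indeg[5]->0; indeg[6]->0 | ready=[5, 6] | order so far=[0, 1, 2, 3, 4, 7]
  pop 5: no out-edges | ready=[6] | order so far=[0, 1, 2, 3, 4, 7, 5]
  pop 6: no out-edges | ready=[] | order so far=[0, 1, 2, 3, 4, 7, 5, 6]
  Result: [0, 1, 2, 3, 4, 7, 5, 6]

Answer: [0, 1, 2, 3, 4, 7, 5, 6]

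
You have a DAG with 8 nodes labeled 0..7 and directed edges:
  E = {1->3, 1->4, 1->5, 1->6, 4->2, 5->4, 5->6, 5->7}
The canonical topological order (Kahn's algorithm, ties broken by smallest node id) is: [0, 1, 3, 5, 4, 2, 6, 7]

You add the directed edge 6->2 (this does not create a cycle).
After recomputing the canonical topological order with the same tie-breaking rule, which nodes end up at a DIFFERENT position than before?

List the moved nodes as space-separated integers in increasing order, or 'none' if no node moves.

Answer: 2 6

Derivation:
Old toposort: [0, 1, 3, 5, 4, 2, 6, 7]
Added edge 6->2
Recompute Kahn (smallest-id tiebreak):
  initial in-degrees: [0, 0, 2, 1, 2, 1, 2, 1]
  ready (indeg=0): [0, 1]
  pop 0: no out-edges | ready=[1] | order so far=[0]
  pop 1: indeg[3]->0; indeg[4]->1; indeg[5]->0; indeg[6]->1 | ready=[3, 5] | order so far=[0, 1]
  pop 3: no out-edges | ready=[5] | order so far=[0, 1, 3]
  pop 5: indeg[4]->0; indeg[6]->0; indeg[7]->0 | ready=[4, 6, 7] | order so far=[0, 1, 3, 5]
  pop 4: indeg[2]->1 | ready=[6, 7] | order so far=[0, 1, 3, 5, 4]
  pop 6: indeg[2]->0 | ready=[2, 7] | order so far=[0, 1, 3, 5, 4, 6]
  pop 2: no out-edges | ready=[7] | order so far=[0, 1, 3, 5, 4, 6, 2]
  pop 7: no out-edges | ready=[] | order so far=[0, 1, 3, 5, 4, 6, 2, 7]
New canonical toposort: [0, 1, 3, 5, 4, 6, 2, 7]
Compare positions:
  Node 0: index 0 -> 0 (same)
  Node 1: index 1 -> 1 (same)
  Node 2: index 5 -> 6 (moved)
  Node 3: index 2 -> 2 (same)
  Node 4: index 4 -> 4 (same)
  Node 5: index 3 -> 3 (same)
  Node 6: index 6 -> 5 (moved)
  Node 7: index 7 -> 7 (same)
Nodes that changed position: 2 6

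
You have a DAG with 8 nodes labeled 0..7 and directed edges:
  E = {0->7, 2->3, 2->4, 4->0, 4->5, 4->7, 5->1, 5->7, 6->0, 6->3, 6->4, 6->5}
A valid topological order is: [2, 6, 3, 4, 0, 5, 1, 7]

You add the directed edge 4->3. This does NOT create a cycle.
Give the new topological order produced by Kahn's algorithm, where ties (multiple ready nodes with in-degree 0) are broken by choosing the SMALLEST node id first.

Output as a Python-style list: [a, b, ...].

Old toposort: [2, 6, 3, 4, 0, 5, 1, 7]
Added edge: 4->3
Position of 4 (3) > position of 3 (2). Must reorder: 4 must now come before 3.
Run Kahn's algorithm (break ties by smallest node id):
  initial in-degrees: [2, 1, 0, 3, 2, 2, 0, 3]
  ready (indeg=0): [2, 6]
  pop 2: indeg[3]->2; indeg[4]->1 | ready=[6] | order so far=[2]
  pop 6: indeg[0]->1; indeg[3]->1; indeg[4]->0; indeg[5]->1 | ready=[4] | order so far=[2, 6]
  pop 4: indeg[0]->0; indeg[3]->0; indeg[5]->0; indeg[7]->2 | ready=[0, 3, 5] | order so far=[2, 6, 4]
  pop 0: indeg[7]->1 | ready=[3, 5] | order so far=[2, 6, 4, 0]
  pop 3: no out-edges | ready=[5] | order so far=[2, 6, 4, 0, 3]
  pop 5: indeg[1]->0; indeg[7]->0 | ready=[1, 7] | order so far=[2, 6, 4, 0, 3, 5]
  pop 1: no out-edges | ready=[7] | order so far=[2, 6, 4, 0, 3, 5, 1]
  pop 7: no out-edges | ready=[] | order so far=[2, 6, 4, 0, 3, 5, 1, 7]
  Result: [2, 6, 4, 0, 3, 5, 1, 7]

Answer: [2, 6, 4, 0, 3, 5, 1, 7]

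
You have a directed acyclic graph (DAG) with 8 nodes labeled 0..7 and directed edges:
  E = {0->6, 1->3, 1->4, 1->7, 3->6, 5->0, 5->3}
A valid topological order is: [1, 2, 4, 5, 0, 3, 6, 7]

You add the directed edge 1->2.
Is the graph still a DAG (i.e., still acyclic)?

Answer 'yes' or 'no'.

Given toposort: [1, 2, 4, 5, 0, 3, 6, 7]
Position of 1: index 0; position of 2: index 1
New edge 1->2: forward
Forward edge: respects the existing order. Still a DAG, same toposort still valid.
Still a DAG? yes

Answer: yes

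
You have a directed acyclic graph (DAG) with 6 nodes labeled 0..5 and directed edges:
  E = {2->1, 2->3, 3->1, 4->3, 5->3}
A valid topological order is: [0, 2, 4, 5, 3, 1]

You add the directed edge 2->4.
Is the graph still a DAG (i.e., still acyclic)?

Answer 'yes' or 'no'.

Given toposort: [0, 2, 4, 5, 3, 1]
Position of 2: index 1; position of 4: index 2
New edge 2->4: forward
Forward edge: respects the existing order. Still a DAG, same toposort still valid.
Still a DAG? yes

Answer: yes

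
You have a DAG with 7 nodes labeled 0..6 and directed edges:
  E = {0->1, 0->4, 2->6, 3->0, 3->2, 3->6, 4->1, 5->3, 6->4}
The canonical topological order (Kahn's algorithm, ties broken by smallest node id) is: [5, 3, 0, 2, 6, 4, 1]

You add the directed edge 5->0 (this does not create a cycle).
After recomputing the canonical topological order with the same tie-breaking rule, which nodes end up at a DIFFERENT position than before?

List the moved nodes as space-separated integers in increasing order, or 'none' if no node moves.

Answer: none

Derivation:
Old toposort: [5, 3, 0, 2, 6, 4, 1]
Added edge 5->0
Recompute Kahn (smallest-id tiebreak):
  initial in-degrees: [2, 2, 1, 1, 2, 0, 2]
  ready (indeg=0): [5]
  pop 5: indeg[0]->1; indeg[3]->0 | ready=[3] | order so far=[5]
  pop 3: indeg[0]->0; indeg[2]->0; indeg[6]->1 | ready=[0, 2] | order so far=[5, 3]
  pop 0: indeg[1]->1; indeg[4]->1 | ready=[2] | order so far=[5, 3, 0]
  pop 2: indeg[6]->0 | ready=[6] | order so far=[5, 3, 0, 2]
  pop 6: indeg[4]->0 | ready=[4] | order so far=[5, 3, 0, 2, 6]
  pop 4: indeg[1]->0 | ready=[1] | order so far=[5, 3, 0, 2, 6, 4]
  pop 1: no out-edges | ready=[] | order so far=[5, 3, 0, 2, 6, 4, 1]
New canonical toposort: [5, 3, 0, 2, 6, 4, 1]
Compare positions:
  Node 0: index 2 -> 2 (same)
  Node 1: index 6 -> 6 (same)
  Node 2: index 3 -> 3 (same)
  Node 3: index 1 -> 1 (same)
  Node 4: index 5 -> 5 (same)
  Node 5: index 0 -> 0 (same)
  Node 6: index 4 -> 4 (same)
Nodes that changed position: none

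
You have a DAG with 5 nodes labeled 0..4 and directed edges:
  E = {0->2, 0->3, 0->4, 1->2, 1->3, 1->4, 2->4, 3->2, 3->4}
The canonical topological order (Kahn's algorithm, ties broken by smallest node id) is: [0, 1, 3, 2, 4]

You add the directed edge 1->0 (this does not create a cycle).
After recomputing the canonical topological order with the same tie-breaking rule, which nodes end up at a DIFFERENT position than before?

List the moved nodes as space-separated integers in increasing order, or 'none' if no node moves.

Answer: 0 1

Derivation:
Old toposort: [0, 1, 3, 2, 4]
Added edge 1->0
Recompute Kahn (smallest-id tiebreak):
  initial in-degrees: [1, 0, 3, 2, 4]
  ready (indeg=0): [1]
  pop 1: indeg[0]->0; indeg[2]->2; indeg[3]->1; indeg[4]->3 | ready=[0] | order so far=[1]
  pop 0: indeg[2]->1; indeg[3]->0; indeg[4]->2 | ready=[3] | order so far=[1, 0]
  pop 3: indeg[2]->0; indeg[4]->1 | ready=[2] | order so far=[1, 0, 3]
  pop 2: indeg[4]->0 | ready=[4] | order so far=[1, 0, 3, 2]
  pop 4: no out-edges | ready=[] | order so far=[1, 0, 3, 2, 4]
New canonical toposort: [1, 0, 3, 2, 4]
Compare positions:
  Node 0: index 0 -> 1 (moved)
  Node 1: index 1 -> 0 (moved)
  Node 2: index 3 -> 3 (same)
  Node 3: index 2 -> 2 (same)
  Node 4: index 4 -> 4 (same)
Nodes that changed position: 0 1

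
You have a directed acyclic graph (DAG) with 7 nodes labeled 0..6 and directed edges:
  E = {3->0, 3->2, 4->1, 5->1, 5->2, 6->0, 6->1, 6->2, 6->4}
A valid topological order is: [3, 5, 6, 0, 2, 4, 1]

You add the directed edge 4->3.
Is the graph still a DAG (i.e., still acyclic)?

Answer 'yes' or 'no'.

Given toposort: [3, 5, 6, 0, 2, 4, 1]
Position of 4: index 5; position of 3: index 0
New edge 4->3: backward (u after v in old order)
Backward edge: old toposort is now invalid. Check if this creates a cycle.
Does 3 already reach 4? Reachable from 3: [0, 2, 3]. NO -> still a DAG (reorder needed).
Still a DAG? yes

Answer: yes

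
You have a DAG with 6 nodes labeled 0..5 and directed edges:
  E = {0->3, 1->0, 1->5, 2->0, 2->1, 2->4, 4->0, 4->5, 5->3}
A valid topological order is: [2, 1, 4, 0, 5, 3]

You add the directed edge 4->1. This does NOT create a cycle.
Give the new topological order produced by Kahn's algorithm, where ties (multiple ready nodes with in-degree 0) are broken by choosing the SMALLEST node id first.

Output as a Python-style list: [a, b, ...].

Answer: [2, 4, 1, 0, 5, 3]

Derivation:
Old toposort: [2, 1, 4, 0, 5, 3]
Added edge: 4->1
Position of 4 (2) > position of 1 (1). Must reorder: 4 must now come before 1.
Run Kahn's algorithm (break ties by smallest node id):
  initial in-degrees: [3, 2, 0, 2, 1, 2]
  ready (indeg=0): [2]
  pop 2: indeg[0]->2; indeg[1]->1; indeg[4]->0 | ready=[4] | order so far=[2]
  pop 4: indeg[0]->1; indeg[1]->0; indeg[5]->1 | ready=[1] | order so far=[2, 4]
  pop 1: indeg[0]->0; indeg[5]->0 | ready=[0, 5] | order so far=[2, 4, 1]
  pop 0: indeg[3]->1 | ready=[5] | order so far=[2, 4, 1, 0]
  pop 5: indeg[3]->0 | ready=[3] | order so far=[2, 4, 1, 0, 5]
  pop 3: no out-edges | ready=[] | order so far=[2, 4, 1, 0, 5, 3]
  Result: [2, 4, 1, 0, 5, 3]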